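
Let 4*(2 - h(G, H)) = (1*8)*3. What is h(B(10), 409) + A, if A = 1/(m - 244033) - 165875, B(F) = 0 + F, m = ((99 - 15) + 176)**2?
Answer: -29266529608/176433 ≈ -1.6588e+5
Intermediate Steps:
m = 67600 (m = (84 + 176)**2 = 260**2 = 67600)
B(F) = F
h(G, H) = -4 (h(G, H) = 2 - 1*8*3/4 = 2 - 2*3 = 2 - 1/4*24 = 2 - 6 = -4)
A = -29265823876/176433 (A = 1/(67600 - 244033) - 165875 = 1/(-176433) - 165875 = -1/176433 - 165875 = -29265823876/176433 ≈ -1.6588e+5)
h(B(10), 409) + A = -4 - 29265823876/176433 = -29266529608/176433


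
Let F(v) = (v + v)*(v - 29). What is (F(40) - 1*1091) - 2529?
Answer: -2740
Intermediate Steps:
F(v) = 2*v*(-29 + v) (F(v) = (2*v)*(-29 + v) = 2*v*(-29 + v))
(F(40) - 1*1091) - 2529 = (2*40*(-29 + 40) - 1*1091) - 2529 = (2*40*11 - 1091) - 2529 = (880 - 1091) - 2529 = -211 - 2529 = -2740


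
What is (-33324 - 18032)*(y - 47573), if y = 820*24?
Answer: 1432472908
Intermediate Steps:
y = 19680
(-33324 - 18032)*(y - 47573) = (-33324 - 18032)*(19680 - 47573) = -51356*(-27893) = 1432472908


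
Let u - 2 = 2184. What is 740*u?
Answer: 1617640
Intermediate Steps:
u = 2186 (u = 2 + 2184 = 2186)
740*u = 740*2186 = 1617640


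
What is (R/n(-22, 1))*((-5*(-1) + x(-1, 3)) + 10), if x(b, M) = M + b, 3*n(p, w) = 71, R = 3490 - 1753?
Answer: 88587/71 ≈ 1247.7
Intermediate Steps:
R = 1737
n(p, w) = 71/3 (n(p, w) = (1/3)*71 = 71/3)
(R/n(-22, 1))*((-5*(-1) + x(-1, 3)) + 10) = (1737/(71/3))*((-5*(-1) + (3 - 1)) + 10) = (1737*(3/71))*((5 + 2) + 10) = 5211*(7 + 10)/71 = (5211/71)*17 = 88587/71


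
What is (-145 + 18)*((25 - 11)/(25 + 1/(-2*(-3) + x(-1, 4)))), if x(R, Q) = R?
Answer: -635/9 ≈ -70.556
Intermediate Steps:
(-145 + 18)*((25 - 11)/(25 + 1/(-2*(-3) + x(-1, 4)))) = (-145 + 18)*((25 - 11)/(25 + 1/(-2*(-3) - 1))) = -1778/(25 + 1/(6 - 1)) = -1778/(25 + 1/5) = -1778/(25 + ⅕) = -1778/126/5 = -1778*5/126 = -127*5/9 = -635/9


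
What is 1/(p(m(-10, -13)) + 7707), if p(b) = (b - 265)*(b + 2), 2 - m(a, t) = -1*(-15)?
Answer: 1/10765 ≈ 9.2894e-5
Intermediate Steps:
m(a, t) = -13 (m(a, t) = 2 - (-1)*(-15) = 2 - 1*15 = 2 - 15 = -13)
p(b) = (-265 + b)*(2 + b)
1/(p(m(-10, -13)) + 7707) = 1/((-530 + (-13)² - 263*(-13)) + 7707) = 1/((-530 + 169 + 3419) + 7707) = 1/(3058 + 7707) = 1/10765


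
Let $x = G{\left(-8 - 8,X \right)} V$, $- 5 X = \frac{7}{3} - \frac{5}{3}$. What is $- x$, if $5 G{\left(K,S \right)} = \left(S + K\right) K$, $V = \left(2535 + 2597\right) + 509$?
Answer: $- \frac{21841952}{75} \approx -2.9123 \cdot 10^{5}$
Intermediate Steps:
$V = 5641$ ($V = 5132 + 509 = 5641$)
$X = - \frac{2}{15}$ ($X = - \frac{\frac{7}{3} - \frac{5}{3}}{5} = \left(- \frac{1}{5}\right) \frac{2}{3} = - \frac{2}{15} \approx -0.13333$)
$G{\left(K,S \right)} = \frac{K \left(K + S\right)}{5}$ ($G{\left(K,S \right)} = \frac{\left(S + K\right) K}{5} = \frac{\left(K + S\right) K}{5} = \frac{K \left(K + S\right)}{5}$)
$x = \frac{21841952}{75}$ ($x = \frac{\left(-8 - 8\right) \left(\left(-8 - 8\right) - \frac{2}{15}\right)}{5} \cdot 5641 = \frac{1}{5} \left(-16\right) \left(-16 - \frac{2}{15}\right) 5641 = \frac{1}{5} \left(-16\right) \left(- \frac{242}{15}\right) 5641 = \frac{3872}{75} \cdot 5641 = \frac{21841952}{75} \approx 2.9123 \cdot 10^{5}$)
$- x = \left(-1\right) \frac{21841952}{75} = - \frac{21841952}{75}$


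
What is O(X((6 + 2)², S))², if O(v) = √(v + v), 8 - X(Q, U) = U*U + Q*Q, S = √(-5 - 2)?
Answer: -8162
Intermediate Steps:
S = I*√7 (S = √(-7) = I*√7 ≈ 2.6458*I)
X(Q, U) = 8 - Q² - U² (X(Q, U) = 8 - (U*U + Q*Q) = 8 - (U² + Q²) = 8 - (Q² + U²) = 8 + (-Q² - U²) = 8 - Q² - U²)
O(v) = √2*√v (O(v) = √(2*v) = √2*√v)
O(X((6 + 2)², S))² = (√2*√(8 - ((6 + 2)²)² - (I*√7)²))² = (√2*√(8 - (8²)² - 1*(-7)))² = (√2*√(8 - 1*64² + 7))² = (√2*√(8 - 1*4096 + 7))² = (√2*√(8 - 4096 + 7))² = (√2*√(-4081))² = (√2*(I*√4081))² = (I*√8162)² = -8162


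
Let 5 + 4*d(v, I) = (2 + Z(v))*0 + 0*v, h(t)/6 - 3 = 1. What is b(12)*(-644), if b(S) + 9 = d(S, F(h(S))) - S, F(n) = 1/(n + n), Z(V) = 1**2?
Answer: 14329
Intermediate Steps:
h(t) = 24 (h(t) = 18 + 6*1 = 18 + 6 = 24)
Z(V) = 1
F(n) = 1/(2*n)
d(v, I) = -5/4 (d(v, I) = -5/4 + ((2 + 1)*0 + 0*v)/4 = -5/4 + (3*0 + 0)/4 = -5/4 + (0 + 0)/4 = -5/4 + (1/4)*0 = -5/4 + 0 = -5/4)
b(S) = -41/4 - S (b(S) = -9 + (-5/4 - S) = -41/4 - S)
b(12)*(-644) = (-41/4 - 1*12)*(-644) = (-41/4 - 12)*(-644) = -89/4*(-644) = 14329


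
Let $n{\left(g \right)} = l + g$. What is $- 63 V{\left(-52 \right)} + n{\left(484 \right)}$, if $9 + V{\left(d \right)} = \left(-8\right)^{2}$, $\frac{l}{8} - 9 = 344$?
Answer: $-157$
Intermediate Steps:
$l = 2824$ ($l = 72 + 8 \cdot 344 = 72 + 2752 = 2824$)
$V{\left(d \right)} = 55$ ($V{\left(d \right)} = -9 + \left(-8\right)^{2} = -9 + 64 = 55$)
$n{\left(g \right)} = 2824 + g$
$- 63 V{\left(-52 \right)} + n{\left(484 \right)} = \left(-63\right) 55 + \left(2824 + 484\right) = -3465 + 3308 = -157$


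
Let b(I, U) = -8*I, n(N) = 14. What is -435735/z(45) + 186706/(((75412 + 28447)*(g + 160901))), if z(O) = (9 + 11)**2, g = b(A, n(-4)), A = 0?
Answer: -112024229229961/102837027440 ≈ -1089.3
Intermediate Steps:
g = 0 (g = -8*0 = 0)
z(O) = 400 (z(O) = 20**2 = 400)
-435735/z(45) + 186706/(((75412 + 28447)*(g + 160901))) = -435735/400 + 186706/(((75412 + 28447)*(0 + 160901))) = -435735*1/400 + 186706/((103859*160901)) = -87147/80 + 186706/16711016959 = -87147/80 + 186706*(1/16711016959) = -87147/80 + 14362/1285462843 = -112024229229961/102837027440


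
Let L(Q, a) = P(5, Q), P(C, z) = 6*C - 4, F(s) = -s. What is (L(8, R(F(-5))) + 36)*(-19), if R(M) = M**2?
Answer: -1178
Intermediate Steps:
P(C, z) = -4 + 6*C
L(Q, a) = 26 (L(Q, a) = -4 + 6*5 = -4 + 30 = 26)
(L(8, R(F(-5))) + 36)*(-19) = (26 + 36)*(-19) = 62*(-19) = -1178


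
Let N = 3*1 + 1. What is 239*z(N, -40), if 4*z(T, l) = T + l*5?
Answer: -11711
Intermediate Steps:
N = 4 (N = 3 + 1 = 4)
z(T, l) = T/4 + 5*l/4 (z(T, l) = (T + l*5)/4 = (T + 5*l)/4 = T/4 + 5*l/4)
239*z(N, -40) = 239*((¼)*4 + (5/4)*(-40)) = 239*(1 - 50) = 239*(-49) = -11711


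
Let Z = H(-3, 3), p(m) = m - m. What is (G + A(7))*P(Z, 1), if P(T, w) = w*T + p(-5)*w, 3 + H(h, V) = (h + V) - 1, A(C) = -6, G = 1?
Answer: 20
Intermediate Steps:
p(m) = 0
H(h, V) = -4 + V + h (H(h, V) = -3 + ((h + V) - 1) = -3 + ((V + h) - 1) = -3 + (-1 + V + h) = -4 + V + h)
Z = -4 (Z = -4 + 3 - 3 = -4)
P(T, w) = T*w (P(T, w) = w*T + 0*w = T*w + 0 = T*w)
(G + A(7))*P(Z, 1) = (1 - 6)*(-4*1) = -5*(-4) = 20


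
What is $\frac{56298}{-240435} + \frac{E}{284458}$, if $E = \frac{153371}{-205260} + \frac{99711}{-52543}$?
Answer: $- \frac{767653150158129899}{3278328825149276184} \approx -0.23416$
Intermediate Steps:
$E = - \frac{28525252313}{10784976180}$ ($E = 153371 \left(- \frac{1}{205260}\right) + 99711 \left(- \frac{1}{52543}\right) = - \frac{153371}{205260} - \frac{99711}{52543} = - \frac{28525252313}{10784976180} \approx -2.6449$)
$\frac{56298}{-240435} + \frac{E}{284458} = \frac{56298}{-240435} - \frac{28525252313}{10784976180 \cdot 284458} = 56298 \left(- \frac{1}{240435}\right) - \frac{28525252313}{3067872754210440} = - \frac{18766}{80145} - \frac{28525252313}{3067872754210440} = - \frac{767653150158129899}{3278328825149276184}$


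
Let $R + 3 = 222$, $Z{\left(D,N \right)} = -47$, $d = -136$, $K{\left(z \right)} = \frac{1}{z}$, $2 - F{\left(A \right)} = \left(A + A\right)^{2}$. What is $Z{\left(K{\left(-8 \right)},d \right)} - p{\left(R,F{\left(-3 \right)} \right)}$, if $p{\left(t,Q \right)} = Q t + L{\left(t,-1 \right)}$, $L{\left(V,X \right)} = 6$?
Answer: $7393$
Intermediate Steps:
$F{\left(A \right)} = 2 - 4 A^{2}$ ($F{\left(A \right)} = 2 - \left(A + A\right)^{2} = 2 - \left(2 A\right)^{2} = 2 - 4 A^{2}$)
$R = 219$ ($R = -3 + 222 = 219$)
$p{\left(t,Q \right)} = 6 + Q t$ ($p{\left(t,Q \right)} = Q t + 6 = 6 + Q t$)
$Z{\left(K{\left(-8 \right)},d \right)} - p{\left(R,F{\left(-3 \right)} \right)} = -47 - \left(6 + \left(2 - 4 \left(-3\right)^{2}\right) 219\right) = -47 - \left(6 + \left(2 - 36\right) 219\right) = -47 - \left(6 - 7446\right) = -47 - -7440 = -47 + 7440 = 7393$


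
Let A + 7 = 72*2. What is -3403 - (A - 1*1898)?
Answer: -1642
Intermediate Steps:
A = 137 (A = -7 + 72*2 = -7 + 144 = 137)
-3403 - (A - 1*1898) = -3403 - (137 - 1*1898) = -3403 - (137 - 1898) = -3403 - 1*(-1761) = -3403 + 1761 = -1642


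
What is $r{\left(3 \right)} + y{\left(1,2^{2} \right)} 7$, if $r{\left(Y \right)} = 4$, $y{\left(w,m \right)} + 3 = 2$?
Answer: $-3$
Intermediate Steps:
$y{\left(w,m \right)} = -1$ ($y{\left(w,m \right)} = -3 + 2 = -1$)
$r{\left(3 \right)} + y{\left(1,2^{2} \right)} 7 = 4 - 7 = -3$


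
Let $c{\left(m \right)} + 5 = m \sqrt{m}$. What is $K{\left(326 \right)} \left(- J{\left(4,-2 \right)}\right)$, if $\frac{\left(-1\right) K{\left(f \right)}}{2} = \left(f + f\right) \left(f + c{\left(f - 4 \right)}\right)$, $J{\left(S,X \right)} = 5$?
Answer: $2092920 + 2099440 \sqrt{322} \approx 3.9766 \cdot 10^{7}$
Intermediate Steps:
$c{\left(m \right)} = -5 + m^{\frac{3}{2}}$ ($c{\left(m \right)} = -5 + m \sqrt{m} = -5 + m^{\frac{3}{2}}$)
$K{\left(f \right)} = - 4 f \left(-5 + f + \left(-4 + f\right)^{\frac{3}{2}}\right)$ ($K{\left(f \right)} = - 2 \left(f + f\right) \left(f + \left(-5 + \left(f - 4\right)^{\frac{3}{2}}\right)\right) = - 2 \cdot 2 f \left(f + \left(-5 + \left(f - 4\right)^{\frac{3}{2}}\right)\right) = - 2 \cdot 2 f \left(f + \left(-5 + \left(-4 + f\right)^{\frac{3}{2}}\right)\right) = - 2 \cdot 2 f \left(-5 + f + \left(-4 + f\right)^{\frac{3}{2}}\right) = - 4 f \left(-5 + f + \left(-4 + f\right)^{\frac{3}{2}}\right)$)
$K{\left(326 \right)} \left(- J{\left(4,-2 \right)}\right) = \left(-4\right) 326 \left(-5 + 326 + \left(-4 + 326\right)^{\frac{3}{2}}\right) \left(\left(-1\right) 5\right) = \left(-4\right) 326 \left(-5 + 326 + 322^{\frac{3}{2}}\right) \left(-5\right) = \left(-4\right) 326 \left(-5 + 326 + 322 \sqrt{322}\right) \left(-5\right) = \left(-4\right) 326 \left(321 + 322 \sqrt{322}\right) \left(-5\right) = \left(-418584 - 419888 \sqrt{322}\right) \left(-5\right) = 2092920 + 2099440 \sqrt{322}$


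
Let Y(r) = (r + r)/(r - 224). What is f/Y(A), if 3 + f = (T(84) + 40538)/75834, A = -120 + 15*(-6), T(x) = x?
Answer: -289664/113751 ≈ -2.5465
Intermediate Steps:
A = -210 (A = -120 - 90 = -210)
f = -93440/37917 (f = -3 + (84 + 40538)/75834 = -3 + 40622*(1/75834) = -3 + 20311/37917 = -93440/37917 ≈ -2.4643)
Y(r) = 2*r/(-224 + r) (Y(r) = (2*r)/(-224 + r) = 2*r/(-224 + r))
f/Y(A) = -93440/(37917*(2*(-210)/(-224 - 210))) = -93440/(37917*(2*(-210)/(-434))) = -93440/(37917*(2*(-210)*(-1/434))) = -93440/(37917*30/31) = -93440/37917*31/30 = -289664/113751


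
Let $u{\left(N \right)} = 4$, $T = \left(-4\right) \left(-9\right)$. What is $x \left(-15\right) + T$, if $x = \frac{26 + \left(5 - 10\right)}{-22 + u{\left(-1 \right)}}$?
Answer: $\frac{107}{2} \approx 53.5$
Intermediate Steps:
$T = 36$
$x = - \frac{7}{6}$ ($x = \frac{26 + \left(5 - 10\right)}{-22 + 4} = \frac{26 - 5}{-18} = 21 \left(- \frac{1}{18}\right) = - \frac{7}{6} \approx -1.1667$)
$x \left(-15\right) + T = \left(- \frac{7}{6}\right) \left(-15\right) + 36 = \frac{35}{2} + 36 = \frac{107}{2}$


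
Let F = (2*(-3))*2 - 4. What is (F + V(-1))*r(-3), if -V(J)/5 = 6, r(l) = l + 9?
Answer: -276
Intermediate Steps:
r(l) = 9 + l
F = -16 (F = -6*2 - 4 = -12 - 4 = -16)
V(J) = -30 (V(J) = -5*6 = -30)
(F + V(-1))*r(-3) = (-16 - 30)*(9 - 3) = -46*6 = -276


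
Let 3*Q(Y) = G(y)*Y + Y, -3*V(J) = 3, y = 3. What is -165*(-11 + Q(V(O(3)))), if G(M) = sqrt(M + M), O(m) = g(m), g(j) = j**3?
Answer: 1870 + 55*sqrt(6) ≈ 2004.7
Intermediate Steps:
O(m) = m**3
V(J) = -1 (V(J) = -1/3*3 = -1)
G(M) = sqrt(2)*sqrt(M) (G(M) = sqrt(2*M) = sqrt(2)*sqrt(M))
Q(Y) = Y/3 + Y*sqrt(6)/3 (Q(Y) = ((sqrt(2)*sqrt(3))*Y + Y)/3 = (sqrt(6)*Y + Y)/3 = (Y*sqrt(6) + Y)/3 = (Y + Y*sqrt(6))/3 = Y/3 + Y*sqrt(6)/3)
-165*(-11 + Q(V(O(3)))) = -165*(-11 + (1/3)*(-1)*(1 + sqrt(6))) = -165*(-11 + (-1/3 - sqrt(6)/3)) = -165*(-34/3 - sqrt(6)/3) = 1870 + 55*sqrt(6)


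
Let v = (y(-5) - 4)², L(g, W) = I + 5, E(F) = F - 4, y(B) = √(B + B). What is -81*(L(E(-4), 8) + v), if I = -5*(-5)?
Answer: -2916 + 648*I*√10 ≈ -2916.0 + 2049.2*I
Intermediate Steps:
y(B) = √2*√B (y(B) = √(2*B) = √2*√B)
E(F) = -4 + F
I = 25
L(g, W) = 30 (L(g, W) = 25 + 5 = 30)
v = (-4 + I*√10)² (v = (√2*√(-5) - 4)² = (√2*(I*√5) - 4)² = (I*√10 - 4)² = (-4 + I*√10)² ≈ 6.0 - 25.298*I)
-81*(L(E(-4), 8) + v) = -81*(30 + (4 - I*√10)²) = -2430 - 81*(4 - I*√10)²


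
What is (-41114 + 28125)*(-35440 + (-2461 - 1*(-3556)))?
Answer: 446107205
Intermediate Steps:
(-41114 + 28125)*(-35440 + (-2461 - 1*(-3556))) = -12989*(-35440 + (-2461 + 3556)) = -12989*(-35440 + 1095) = -12989*(-34345) = 446107205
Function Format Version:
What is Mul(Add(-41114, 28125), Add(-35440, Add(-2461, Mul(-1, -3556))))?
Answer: 446107205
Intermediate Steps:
Mul(Add(-41114, 28125), Add(-35440, Add(-2461, Mul(-1, -3556)))) = Mul(-12989, Add(-35440, Add(-2461, 3556))) = Mul(-12989, Add(-35440, 1095)) = Mul(-12989, -34345) = 446107205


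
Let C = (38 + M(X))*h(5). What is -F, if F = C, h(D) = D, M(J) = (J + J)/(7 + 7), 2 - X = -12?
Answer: -200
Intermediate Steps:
X = 14 (X = 2 - 1*(-12) = 2 + 12 = 14)
M(J) = J/7 (M(J) = (2*J)/14 = (2*J)*(1/14) = J/7)
C = 200 (C = (38 + (⅐)*14)*5 = (38 + 2)*5 = 40*5 = 200)
F = 200
-F = -1*200 = -200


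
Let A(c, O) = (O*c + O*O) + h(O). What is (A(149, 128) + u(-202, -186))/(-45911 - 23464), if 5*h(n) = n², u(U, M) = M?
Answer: -192734/346875 ≈ -0.55563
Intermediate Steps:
h(n) = n²/5
A(c, O) = 6*O²/5 + O*c (A(c, O) = (O*c + O*O) + O²/5 = (O*c + O²) + O²/5 = (O² + O*c) + O²/5 = 6*O²/5 + O*c)
(A(149, 128) + u(-202, -186))/(-45911 - 23464) = ((⅕)*128*(5*149 + 6*128) - 186)/(-45911 - 23464) = ((⅕)*128*(745 + 768) - 186)/(-69375) = ((⅕)*128*1513 - 186)*(-1/69375) = (193664/5 - 186)*(-1/69375) = (192734/5)*(-1/69375) = -192734/346875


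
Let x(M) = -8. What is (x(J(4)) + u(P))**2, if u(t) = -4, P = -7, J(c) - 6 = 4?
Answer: 144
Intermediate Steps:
J(c) = 10 (J(c) = 6 + 4 = 10)
(x(J(4)) + u(P))**2 = (-8 - 4)**2 = (-12)**2 = 144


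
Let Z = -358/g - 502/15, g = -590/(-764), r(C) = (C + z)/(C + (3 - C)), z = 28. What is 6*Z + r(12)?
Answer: -2627516/885 ≈ -2968.9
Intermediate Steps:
r(C) = 28/3 + C/3 (r(C) = (C + 28)/(C + (3 - C)) = (28 + C)/3 = (28 + C)*(⅓) = 28/3 + C/3)
g = 295/382 (g = -590*(-1/764) = 295/382 ≈ 0.77225)
Z = -439886/885 (Z = -358/295/382 - 502/15 = -358*382/295 - 502*1/15 = -136756/295 - 502/15 = -439886/885 ≈ -497.05)
6*Z + r(12) = 6*(-439886/885) + (28/3 + (⅓)*12) = -879772/295 + (28/3 + 4) = -879772/295 + 40/3 = -2627516/885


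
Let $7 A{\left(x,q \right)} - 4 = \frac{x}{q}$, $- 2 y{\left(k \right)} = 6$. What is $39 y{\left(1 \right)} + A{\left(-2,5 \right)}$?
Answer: $- \frac{4077}{35} \approx -116.49$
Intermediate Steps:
$y{\left(k \right)} = -3$ ($y{\left(k \right)} = \left(- \frac{1}{2}\right) 6 = -3$)
$A{\left(x,q \right)} = \frac{4}{7} + \frac{x}{7 q}$ ($A{\left(x,q \right)} = \frac{4}{7} + \frac{x \frac{1}{q}}{7} = \frac{4}{7} + \frac{x}{7 q}$)
$39 y{\left(1 \right)} + A{\left(-2,5 \right)} = 39 \left(-3\right) + \frac{-2 + 4 \cdot 5}{7 \cdot 5} = -117 + \frac{1}{7} \cdot \frac{1}{5} \left(-2 + 20\right) = -117 + \frac{1}{7} \cdot \frac{1}{5} \cdot 18 = -117 + \frac{18}{35} = - \frac{4077}{35}$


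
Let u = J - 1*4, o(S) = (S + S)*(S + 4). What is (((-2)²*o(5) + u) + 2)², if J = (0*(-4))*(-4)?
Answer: 128164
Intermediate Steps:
J = 0 (J = 0*(-4) = 0)
o(S) = 2*S*(4 + S) (o(S) = (2*S)*(4 + S) = 2*S*(4 + S))
u = -4 (u = 0 - 1*4 = 0 - 4 = -4)
(((-2)²*o(5) + u) + 2)² = (((-2)²*(2*5*(4 + 5)) - 4) + 2)² = ((4*(2*5*9) - 4) + 2)² = ((4*90 - 4) + 2)² = ((360 - 4) + 2)² = (356 + 2)² = 358² = 128164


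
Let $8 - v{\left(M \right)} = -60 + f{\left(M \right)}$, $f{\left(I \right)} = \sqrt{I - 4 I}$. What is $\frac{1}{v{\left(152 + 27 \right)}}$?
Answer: $\frac{68}{5161} + \frac{i \sqrt{537}}{5161} \approx 0.013176 + 0.0044901 i$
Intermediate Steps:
$f{\left(I \right)} = \sqrt{3} \sqrt{- I}$ ($f{\left(I \right)} = \sqrt{- 3 I} = \sqrt{3} \sqrt{- I}$)
$v{\left(M \right)} = 68 - \sqrt{3} \sqrt{- M}$ ($v{\left(M \right)} = 8 - \left(-60 + \sqrt{3} \sqrt{- M}\right) = 68 - \sqrt{3} \sqrt{- M}$)
$\frac{1}{v{\left(152 + 27 \right)}} = \frac{1}{68 - \sqrt{3} \sqrt{- (152 + 27)}} = \frac{1}{68 - \sqrt{3} \sqrt{\left(-1\right) 179}} = \frac{1}{68 - \sqrt{3} \sqrt{-179}} = \frac{1}{68 - \sqrt{3} i \sqrt{179}} = \frac{1}{68 - i \sqrt{537}}$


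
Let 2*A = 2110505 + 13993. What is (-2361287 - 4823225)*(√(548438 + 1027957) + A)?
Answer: -7631740687488 - 21553536*√175155 ≈ -7.6408e+12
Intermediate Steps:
A = 1062249 (A = (2110505 + 13993)/2 = (½)*2124498 = 1062249)
(-2361287 - 4823225)*(√(548438 + 1027957) + A) = (-2361287 - 4823225)*(√(548438 + 1027957) + 1062249) = -7184512*(√1576395 + 1062249) = -7184512*(3*√175155 + 1062249) = -7184512*(1062249 + 3*√175155) = -7631740687488 - 21553536*√175155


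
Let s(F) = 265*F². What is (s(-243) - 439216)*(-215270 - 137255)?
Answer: -5361471291725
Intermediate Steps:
(s(-243) - 439216)*(-215270 - 137255) = (265*(-243)² - 439216)*(-215270 - 137255) = (265*59049 - 439216)*(-352525) = (15647985 - 439216)*(-352525) = 15208769*(-352525) = -5361471291725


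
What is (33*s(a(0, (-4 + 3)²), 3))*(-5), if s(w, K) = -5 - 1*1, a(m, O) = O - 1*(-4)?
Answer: 990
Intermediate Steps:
a(m, O) = 4 + O (a(m, O) = O + 4 = 4 + O)
s(w, K) = -6 (s(w, K) = -5 - 1 = -6)
(33*s(a(0, (-4 + 3)²), 3))*(-5) = (33*(-6))*(-5) = -198*(-5) = 990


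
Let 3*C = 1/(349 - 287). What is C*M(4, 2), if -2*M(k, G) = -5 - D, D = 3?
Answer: 2/93 ≈ 0.021505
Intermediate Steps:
M(k, G) = 4 (M(k, G) = -(-5 - 1*3)/2 = -(-5 - 3)/2 = -½*(-8) = 4)
C = 1/186 (C = 1/(3*(349 - 287)) = (⅓)/62 = (⅓)*(1/62) = 1/186 ≈ 0.0053763)
C*M(4, 2) = (1/186)*4 = 2/93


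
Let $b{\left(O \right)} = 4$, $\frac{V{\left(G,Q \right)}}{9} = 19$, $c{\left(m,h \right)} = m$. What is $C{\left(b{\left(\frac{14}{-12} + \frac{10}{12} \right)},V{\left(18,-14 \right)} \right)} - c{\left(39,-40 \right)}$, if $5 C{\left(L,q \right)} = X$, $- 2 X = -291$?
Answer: $- \frac{99}{10} \approx -9.9$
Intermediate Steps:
$X = \frac{291}{2}$ ($X = \left(- \frac{1}{2}\right) \left(-291\right) = \frac{291}{2} \approx 145.5$)
$V{\left(G,Q \right)} = 171$ ($V{\left(G,Q \right)} = 9 \cdot 19 = 171$)
$C{\left(L,q \right)} = \frac{291}{10}$ ($C{\left(L,q \right)} = \frac{1}{5} \cdot \frac{291}{2} = \frac{291}{10}$)
$C{\left(b{\left(\frac{14}{-12} + \frac{10}{12} \right)},V{\left(18,-14 \right)} \right)} - c{\left(39,-40 \right)} = \frac{291}{10} - 39 = - \frac{99}{10}$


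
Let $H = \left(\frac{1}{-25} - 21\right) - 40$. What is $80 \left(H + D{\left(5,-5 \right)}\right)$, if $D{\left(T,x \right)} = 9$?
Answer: $- \frac{20816}{5} \approx -4163.2$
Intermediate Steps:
$H = - \frac{1526}{25}$ ($H = \left(- \frac{1}{25} - 21\right) - 40 = - \frac{526}{25} - 40 = - \frac{1526}{25} \approx -61.04$)
$80 \left(H + D{\left(5,-5 \right)}\right) = 80 \left(- \frac{1526}{25} + 9\right) = 80 \left(- \frac{1301}{25}\right) = - \frac{20816}{5}$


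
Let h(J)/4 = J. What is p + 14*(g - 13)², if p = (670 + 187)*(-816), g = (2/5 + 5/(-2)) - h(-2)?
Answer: -34930313/50 ≈ -6.9861e+5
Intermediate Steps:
h(J) = 4*J
g = 59/10 (g = (2/5 + 5/(-2)) - 4*(-2) = (2*(⅕) + 5*(-½)) - 1*(-8) = (⅖ - 5/2) + 8 = -21/10 + 8 = 59/10 ≈ 5.9000)
p = -699312 (p = 857*(-816) = -699312)
p + 14*(g - 13)² = -699312 + 14*(59/10 - 13)² = -699312 + 14*(-71/10)² = -699312 + 14*(5041/100) = -699312 + 35287/50 = -34930313/50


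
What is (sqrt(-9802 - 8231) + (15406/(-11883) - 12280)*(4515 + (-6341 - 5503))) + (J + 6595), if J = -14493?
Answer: 356496828200/3961 + I*sqrt(18033) ≈ 9.0002e+7 + 134.29*I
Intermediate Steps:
(sqrt(-9802 - 8231) + (15406/(-11883) - 12280)*(4515 + (-6341 - 5503))) + (J + 6595) = (sqrt(-9802 - 8231) + (15406/(-11883) - 12280)*(4515 + (-6341 - 5503))) + (-14493 + 6595) = (sqrt(-18033) + (15406*(-1/11883) - 12280)*(4515 - 11844)) - 7898 = (I*sqrt(18033) + (-15406/11883 - 12280)*(-7329)) - 7898 = (I*sqrt(18033) - 145938646/11883*(-7329)) - 7898 = (I*sqrt(18033) + 356528112178/3961) - 7898 = (356528112178/3961 + I*sqrt(18033)) - 7898 = 356496828200/3961 + I*sqrt(18033)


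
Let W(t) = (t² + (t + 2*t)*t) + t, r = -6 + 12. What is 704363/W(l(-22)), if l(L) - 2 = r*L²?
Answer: 704363/33782250 ≈ 0.020850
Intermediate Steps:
r = 6
l(L) = 2 + 6*L²
W(t) = t + 4*t² (W(t) = (t² + (3*t)*t) + t = (t² + 3*t²) + t = 4*t² + t = t + 4*t²)
704363/W(l(-22)) = 704363/(((2 + 6*(-22)²)*(1 + 4*(2 + 6*(-22)²)))) = 704363/(((2 + 6*484)*(1 + 4*(2 + 6*484)))) = 704363/(((2 + 2904)*(1 + 4*(2 + 2904)))) = 704363/((2906*(1 + 4*2906))) = 704363/((2906*(1 + 11624))) = 704363/((2906*11625)) = 704363/33782250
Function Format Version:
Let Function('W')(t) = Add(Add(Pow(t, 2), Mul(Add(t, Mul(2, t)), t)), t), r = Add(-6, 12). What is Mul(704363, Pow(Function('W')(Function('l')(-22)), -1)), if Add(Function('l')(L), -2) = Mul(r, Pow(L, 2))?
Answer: Rational(704363, 33782250) ≈ 0.020850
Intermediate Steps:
r = 6
Function('l')(L) = Add(2, Mul(6, Pow(L, 2)))
Function('W')(t) = Add(t, Mul(4, Pow(t, 2))) (Function('W')(t) = Add(Add(Pow(t, 2), Mul(Mul(3, t), t)), t) = Add(Add(Pow(t, 2), Mul(3, Pow(t, 2))), t) = Add(Mul(4, Pow(t, 2)), t) = Add(t, Mul(4, Pow(t, 2))))
Mul(704363, Pow(Function('W')(Function('l')(-22)), -1)) = Mul(704363, Pow(Mul(Add(2, Mul(6, Pow(-22, 2))), Add(1, Mul(4, Add(2, Mul(6, Pow(-22, 2)))))), -1)) = Mul(704363, Pow(Mul(Add(2, Mul(6, 484)), Add(1, Mul(4, Add(2, Mul(6, 484))))), -1)) = Mul(704363, Pow(Mul(Add(2, 2904), Add(1, Mul(4, Add(2, 2904)))), -1)) = Mul(704363, Pow(Mul(2906, Add(1, Mul(4, 2906))), -1)) = Mul(704363, Pow(Mul(2906, Add(1, 11624)), -1)) = Mul(704363, Pow(Mul(2906, 11625), -1)) = Mul(704363, Pow(33782250, -1)) = Mul(704363, Rational(1, 33782250)) = Rational(704363, 33782250)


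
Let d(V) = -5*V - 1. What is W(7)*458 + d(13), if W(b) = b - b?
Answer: -66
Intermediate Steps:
W(b) = 0
d(V) = -1 - 5*V
W(7)*458 + d(13) = 0*458 + (-1 - 5*13) = 0 + (-1 - 65) = 0 - 66 = -66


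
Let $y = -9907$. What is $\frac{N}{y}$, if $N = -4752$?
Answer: $\frac{4752}{9907} \approx 0.47966$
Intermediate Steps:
$\frac{N}{y} = - \frac{4752}{-9907} = \left(-4752\right) \left(- \frac{1}{9907}\right) = \frac{4752}{9907}$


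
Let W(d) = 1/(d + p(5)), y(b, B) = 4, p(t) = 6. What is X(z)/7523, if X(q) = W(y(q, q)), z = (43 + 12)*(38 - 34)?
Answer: 1/75230 ≈ 1.3293e-5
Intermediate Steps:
z = 220 (z = 55*4 = 220)
W(d) = 1/(6 + d) (W(d) = 1/(d + 6) = 1/(6 + d))
X(q) = 1/10 (X(q) = 1/(6 + 4) = 1/10)
X(z)/7523 = (1/10)/7523 = (1/10)*(1/7523) = 1/75230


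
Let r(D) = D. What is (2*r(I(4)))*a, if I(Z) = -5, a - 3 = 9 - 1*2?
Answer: -100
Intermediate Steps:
a = 10 (a = 3 + (9 - 1*2) = 3 + (9 - 2) = 3 + 7 = 10)
(2*r(I(4)))*a = (2*(-5))*10 = -10*10 = -100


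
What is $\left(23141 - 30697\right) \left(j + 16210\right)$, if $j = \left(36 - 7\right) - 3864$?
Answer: $-93505500$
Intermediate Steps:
$j = -3835$ ($j = 29 - 3864 = -3835$)
$\left(23141 - 30697\right) \left(j + 16210\right) = \left(23141 - 30697\right) \left(-3835 + 16210\right) = \left(-7556\right) 12375 = -93505500$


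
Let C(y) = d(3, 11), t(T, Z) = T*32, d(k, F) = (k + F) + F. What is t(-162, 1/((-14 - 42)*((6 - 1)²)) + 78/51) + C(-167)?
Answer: -5159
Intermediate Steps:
d(k, F) = k + 2*F (d(k, F) = (F + k) + F = k + 2*F)
t(T, Z) = 32*T
C(y) = 25 (C(y) = 3 + 2*11 = 3 + 22 = 25)
t(-162, 1/((-14 - 42)*((6 - 1)²)) + 78/51) + C(-167) = 32*(-162) + 25 = -5184 + 25 = -5159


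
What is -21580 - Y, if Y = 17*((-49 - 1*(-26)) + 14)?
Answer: -21427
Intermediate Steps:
Y = -153 (Y = 17*((-49 + 26) + 14) = 17*(-23 + 14) = 17*(-9) = -153)
-21580 - Y = -21580 - 1*(-153) = -21580 + 153 = -21427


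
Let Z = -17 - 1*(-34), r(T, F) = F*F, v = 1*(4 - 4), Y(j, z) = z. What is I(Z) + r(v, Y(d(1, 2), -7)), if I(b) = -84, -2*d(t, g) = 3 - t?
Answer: -35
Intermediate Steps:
d(t, g) = -3/2 + t/2 (d(t, g) = -(3 - t)/2 = -3/2 + t/2)
v = 0 (v = 1*0 = 0)
r(T, F) = F²
Z = 17 (Z = -17 + 34 = 17)
I(Z) + r(v, Y(d(1, 2), -7)) = -84 + (-7)² = -84 + 49 = -35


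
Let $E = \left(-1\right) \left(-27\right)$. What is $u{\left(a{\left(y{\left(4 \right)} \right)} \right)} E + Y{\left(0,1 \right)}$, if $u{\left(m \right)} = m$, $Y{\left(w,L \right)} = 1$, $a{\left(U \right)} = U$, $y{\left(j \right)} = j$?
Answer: $109$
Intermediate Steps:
$E = 27$
$u{\left(a{\left(y{\left(4 \right)} \right)} \right)} E + Y{\left(0,1 \right)} = 4 \cdot 27 + 1 = 108 + 1 = 109$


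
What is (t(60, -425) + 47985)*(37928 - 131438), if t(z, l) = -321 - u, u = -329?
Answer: -4487825430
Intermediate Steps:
t(z, l) = 8 (t(z, l) = -321 - 1*(-329) = -321 + 329 = 8)
(t(60, -425) + 47985)*(37928 - 131438) = (8 + 47985)*(37928 - 131438) = 47993*(-93510) = -4487825430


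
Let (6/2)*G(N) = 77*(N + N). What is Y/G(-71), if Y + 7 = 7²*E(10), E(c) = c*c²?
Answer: -20997/1562 ≈ -13.442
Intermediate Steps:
G(N) = 154*N/3 (G(N) = (77*(N + N))/3 = (77*(2*N))/3 = (154*N)/3 = 154*N/3)
E(c) = c³
Y = 48993 (Y = -7 + 7²*10³ = -7 + 49*1000 = -7 + 49000 = 48993)
Y/G(-71) = 48993/(((154/3)*(-71))) = 48993/(-10934/3) = 48993*(-3/10934) = -20997/1562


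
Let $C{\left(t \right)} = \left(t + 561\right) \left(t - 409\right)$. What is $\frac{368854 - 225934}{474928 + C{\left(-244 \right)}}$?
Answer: $\frac{47640}{89309} \approx 0.53343$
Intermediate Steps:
$C{\left(t \right)} = \left(-409 + t\right) \left(561 + t\right)$ ($C{\left(t \right)} = \left(561 + t\right) \left(-409 + t\right) = \left(-409 + t\right) \left(561 + t\right)$)
$\frac{368854 - 225934}{474928 + C{\left(-244 \right)}} = \frac{368854 - 225934}{474928 + \left(-229449 + \left(-244\right)^{2} + 152 \left(-244\right)\right)} = \frac{142920}{474928 - 207001} = \frac{142920}{267927} = 142920 \cdot \frac{1}{267927} = \frac{47640}{89309}$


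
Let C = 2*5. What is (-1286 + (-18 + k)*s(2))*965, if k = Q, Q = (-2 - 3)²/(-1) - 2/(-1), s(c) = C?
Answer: -1636640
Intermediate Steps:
C = 10
s(c) = 10
Q = -23 (Q = (-5)²*(-1) - 2*(-1) = 25*(-1) + 2 = -25 + 2 = -23)
k = -23
(-1286 + (-18 + k)*s(2))*965 = (-1286 + (-18 - 23)*10)*965 = (-1286 - 41*10)*965 = (-1286 - 410)*965 = -1696*965 = -1636640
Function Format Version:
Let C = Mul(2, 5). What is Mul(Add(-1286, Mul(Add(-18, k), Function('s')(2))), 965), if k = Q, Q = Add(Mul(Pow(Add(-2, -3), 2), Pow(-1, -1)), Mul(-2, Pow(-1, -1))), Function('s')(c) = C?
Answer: -1636640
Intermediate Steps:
C = 10
Function('s')(c) = 10
Q = -23 (Q = Add(Mul(Pow(-5, 2), -1), Mul(-2, -1)) = Add(Mul(25, -1), 2) = Add(-25, 2) = -23)
k = -23
Mul(Add(-1286, Mul(Add(-18, k), Function('s')(2))), 965) = Mul(Add(-1286, Mul(Add(-18, -23), 10)), 965) = Mul(Add(-1286, Mul(-41, 10)), 965) = Mul(Add(-1286, -410), 965) = Mul(-1696, 965) = -1636640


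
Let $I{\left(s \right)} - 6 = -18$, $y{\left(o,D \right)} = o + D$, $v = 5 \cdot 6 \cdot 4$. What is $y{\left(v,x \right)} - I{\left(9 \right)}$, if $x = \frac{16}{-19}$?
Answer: $\frac{2492}{19} \approx 131.16$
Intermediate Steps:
$x = - \frac{16}{19}$ ($x = 16 \left(- \frac{1}{19}\right) = - \frac{16}{19} \approx -0.8421$)
$v = 120$ ($v = 30 \cdot 4 = 120$)
$y{\left(o,D \right)} = D + o$
$I{\left(s \right)} = -12$ ($I{\left(s \right)} = 6 - 18 = -12$)
$y{\left(v,x \right)} - I{\left(9 \right)} = \left(- \frac{16}{19} + 120\right) - -12 = \frac{2264}{19} + 12 = \frac{2492}{19}$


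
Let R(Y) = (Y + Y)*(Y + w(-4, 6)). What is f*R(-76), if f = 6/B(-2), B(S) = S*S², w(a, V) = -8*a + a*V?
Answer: -7752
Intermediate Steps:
w(a, V) = -8*a + V*a
B(S) = S³
f = -¾ (f = 6/((-2)³) = 6/(-8) = 6*(-⅛) = -¾ ≈ -0.75000)
R(Y) = 2*Y*(8 + Y) (R(Y) = (Y + Y)*(Y - 4*(-8 + 6)) = (2*Y)*(Y - 4*(-2)) = (2*Y)*(Y + 8) = (2*Y)*(8 + Y) = 2*Y*(8 + Y))
f*R(-76) = -3*(-76)*(8 - 76)/2 = -3*(-76)*(-68)/2 = -¾*10336 = -7752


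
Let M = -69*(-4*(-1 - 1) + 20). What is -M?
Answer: 1932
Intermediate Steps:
M = -1932 (M = -69*(-4*(-2) + 20) = -69*(8 + 20) = -69*28 = -1932)
-M = -1*(-1932) = 1932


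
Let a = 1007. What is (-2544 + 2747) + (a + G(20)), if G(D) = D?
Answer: 1230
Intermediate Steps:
(-2544 + 2747) + (a + G(20)) = (-2544 + 2747) + (1007 + 20) = 203 + 1027 = 1230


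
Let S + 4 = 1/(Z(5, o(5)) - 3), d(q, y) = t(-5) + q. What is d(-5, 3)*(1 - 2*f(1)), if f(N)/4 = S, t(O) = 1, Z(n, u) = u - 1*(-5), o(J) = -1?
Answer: -100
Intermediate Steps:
Z(n, u) = 5 + u (Z(n, u) = u + 5 = 5 + u)
d(q, y) = 1 + q
S = -3 (S = -4 + 1/((5 - 1) - 3) = -4 + 1/(4 - 3) = -4 + 1/1 = -4 + 1 = -3)
f(N) = -12 (f(N) = 4*(-3) = -12)
d(-5, 3)*(1 - 2*f(1)) = (1 - 5)*(1 - 2*(-12)) = -4*(1 + 24) = -4*25 = -100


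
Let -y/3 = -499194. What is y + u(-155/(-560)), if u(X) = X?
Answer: 167729215/112 ≈ 1.4976e+6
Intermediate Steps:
y = 1497582 (y = -3*(-499194) = 1497582)
y + u(-155/(-560)) = 1497582 - 155/(-560) = 1497582 - 155*(-1/560) = 1497582 + 31/112 = 167729215/112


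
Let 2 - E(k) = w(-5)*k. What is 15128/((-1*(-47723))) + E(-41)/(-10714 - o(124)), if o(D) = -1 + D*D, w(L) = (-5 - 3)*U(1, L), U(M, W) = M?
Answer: 410232090/1245045347 ≈ 0.32949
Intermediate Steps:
w(L) = -8 (w(L) = (-5 - 3)*1 = -8*1 = -8)
o(D) = -1 + D²
E(k) = 2 + 8*k (E(k) = 2 - (-8)*k = 2 + 8*k)
15128/((-1*(-47723))) + E(-41)/(-10714 - o(124)) = 15128/((-1*(-47723))) + (2 + 8*(-41))/(-10714 - (-1 + 124²)) = 15128/47723 + (2 - 328)/(-10714 - (-1 + 15376)) = 15128*(1/47723) - 326/(-10714 - 1*15375) = 15128/47723 - 326/(-10714 - 15375) = 15128/47723 - 326/(-26089) = 15128/47723 - 326*(-1/26089) = 15128/47723 + 326/26089 = 410232090/1245045347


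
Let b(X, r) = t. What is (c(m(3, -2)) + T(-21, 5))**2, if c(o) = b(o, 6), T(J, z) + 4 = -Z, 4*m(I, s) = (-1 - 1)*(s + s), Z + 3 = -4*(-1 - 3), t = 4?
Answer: 169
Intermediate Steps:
Z = 13 (Z = -3 - 4*(-1 - 3) = -3 - 4*(-4) = -3 + 16 = 13)
m(I, s) = -s (m(I, s) = ((-1 - 1)*(s + s))/4 = (-4*s)/4 = -s)
T(J, z) = -17 (T(J, z) = -4 - 1*13 = -4 - 13 = -17)
b(X, r) = 4
c(o) = 4
(c(m(3, -2)) + T(-21, 5))**2 = (4 - 17)**2 = (-13)**2 = 169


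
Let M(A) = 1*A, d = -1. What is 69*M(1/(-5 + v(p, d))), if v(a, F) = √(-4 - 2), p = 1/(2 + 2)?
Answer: -345/31 - 69*I*√6/31 ≈ -11.129 - 5.4521*I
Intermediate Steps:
p = ¼ (p = 1/4 = ¼ ≈ 0.25000)
v(a, F) = I*√6 (v(a, F) = √(-6) = I*√6)
M(A) = A
69*M(1/(-5 + v(p, d))) = 69/(-5 + I*√6)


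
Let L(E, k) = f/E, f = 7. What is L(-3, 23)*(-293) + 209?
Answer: 2678/3 ≈ 892.67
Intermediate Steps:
L(E, k) = 7/E
L(-3, 23)*(-293) + 209 = (7/(-3))*(-293) + 209 = (7*(-1/3))*(-293) + 209 = -7/3*(-293) + 209 = 2051/3 + 209 = 2678/3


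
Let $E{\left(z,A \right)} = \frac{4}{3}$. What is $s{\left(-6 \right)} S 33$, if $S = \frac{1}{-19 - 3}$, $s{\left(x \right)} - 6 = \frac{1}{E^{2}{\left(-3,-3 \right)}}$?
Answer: $- \frac{315}{32} \approx -9.8438$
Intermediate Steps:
$E{\left(z,A \right)} = \frac{4}{3}$ ($E{\left(z,A \right)} = 4 \cdot \frac{1}{3} = \frac{4}{3}$)
$s{\left(x \right)} = \frac{105}{16}$ ($s{\left(x \right)} = 6 + \frac{1}{\left(\frac{4}{3}\right)^{2}} = 6 + \frac{1}{\frac{16}{9}} = 6 + \frac{9}{16} = \frac{105}{16}$)
$S = - \frac{1}{22}$ ($S = \frac{1}{-22} = - \frac{1}{22} \approx -0.045455$)
$s{\left(-6 \right)} S 33 = \frac{105}{16} \left(- \frac{1}{22}\right) 33 = \left(- \frac{105}{352}\right) 33 = - \frac{315}{32}$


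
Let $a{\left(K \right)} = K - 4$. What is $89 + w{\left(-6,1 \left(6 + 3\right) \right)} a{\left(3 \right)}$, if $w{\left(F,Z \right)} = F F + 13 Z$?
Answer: $-64$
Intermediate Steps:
$a{\left(K \right)} = -4 + K$
$w{\left(F,Z \right)} = F^{2} + 13 Z$
$89 + w{\left(-6,1 \left(6 + 3\right) \right)} a{\left(3 \right)} = 89 + \left(\left(-6\right)^{2} + 13 \cdot 1 \left(6 + 3\right)\right) \left(-4 + 3\right) = 89 + \left(36 + 13 \cdot 1 \cdot 9\right) \left(-1\right) = 89 + \left(36 + 13 \cdot 9\right) \left(-1\right) = 89 + \left(36 + 117\right) \left(-1\right) = 89 + 153 \left(-1\right) = 89 - 153 = -64$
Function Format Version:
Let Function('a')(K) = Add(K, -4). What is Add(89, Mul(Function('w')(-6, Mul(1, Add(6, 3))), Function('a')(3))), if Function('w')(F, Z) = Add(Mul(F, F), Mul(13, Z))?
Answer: -64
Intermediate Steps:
Function('a')(K) = Add(-4, K)
Function('w')(F, Z) = Add(Pow(F, 2), Mul(13, Z))
Add(89, Mul(Function('w')(-6, Mul(1, Add(6, 3))), Function('a')(3))) = Add(89, Mul(Add(Pow(-6, 2), Mul(13, Mul(1, Add(6, 3)))), Add(-4, 3))) = Add(89, Mul(Add(36, Mul(13, Mul(1, 9))), -1)) = Add(89, Mul(Add(36, Mul(13, 9)), -1)) = Add(89, Mul(Add(36, 117), -1)) = Add(89, Mul(153, -1)) = Add(89, -153) = -64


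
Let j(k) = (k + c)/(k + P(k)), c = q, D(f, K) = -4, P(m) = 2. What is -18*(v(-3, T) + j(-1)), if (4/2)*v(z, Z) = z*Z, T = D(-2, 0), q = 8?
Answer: -234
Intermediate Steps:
T = -4
c = 8
j(k) = (8 + k)/(2 + k) (j(k) = (k + 8)/(k + 2) = (8 + k)/(2 + k))
v(z, Z) = Z*z/2 (v(z, Z) = (z*Z)/2 = (Z*z)/2 = Z*z/2)
-18*(v(-3, T) + j(-1)) = -18*((1/2)*(-4)*(-3) + (8 - 1)/(2 - 1)) = -18*(6 + 7/1) = -18*(6 + 1*7) = -18*(6 + 7) = -18*13 = -234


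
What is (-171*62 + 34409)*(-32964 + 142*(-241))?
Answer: -1599497102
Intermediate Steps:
(-171*62 + 34409)*(-32964 + 142*(-241)) = (-10602 + 34409)*(-32964 - 34222) = 23807*(-67186) = -1599497102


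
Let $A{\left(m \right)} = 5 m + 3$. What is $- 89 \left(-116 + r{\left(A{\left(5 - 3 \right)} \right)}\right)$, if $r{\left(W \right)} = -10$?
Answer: $11214$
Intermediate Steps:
$A{\left(m \right)} = 3 + 5 m$
$- 89 \left(-116 + r{\left(A{\left(5 - 3 \right)} \right)}\right) = - 89 \left(-116 - 10\right) = \left(-89\right) \left(-126\right) = 11214$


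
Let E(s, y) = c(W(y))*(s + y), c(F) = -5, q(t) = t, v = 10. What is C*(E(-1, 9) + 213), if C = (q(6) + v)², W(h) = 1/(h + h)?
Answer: 44288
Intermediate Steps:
W(h) = 1/(2*h)
C = 256 (C = (6 + 10)² = 16² = 256)
E(s, y) = -5*s - 5*y (E(s, y) = -5*(s + y) = -5*s - 5*y)
C*(E(-1, 9) + 213) = 256*((-5*(-1) - 5*9) + 213) = 256*((5 - 45) + 213) = 256*(-40 + 213) = 256*173 = 44288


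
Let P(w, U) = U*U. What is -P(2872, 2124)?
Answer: -4511376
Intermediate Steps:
P(w, U) = U²
-P(2872, 2124) = -1*2124² = -1*4511376 = -4511376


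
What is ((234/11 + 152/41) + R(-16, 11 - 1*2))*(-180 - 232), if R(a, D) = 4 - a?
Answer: -8357832/451 ≈ -18532.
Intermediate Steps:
((234/11 + 152/41) + R(-16, 11 - 1*2))*(-180 - 232) = ((234/11 + 152/41) + (4 - 1*(-16)))*(-180 - 232) = ((234*(1/11) + 152*(1/41)) + (4 + 16))*(-412) = ((234/11 + 152/41) + 20)*(-412) = (11266/451 + 20)*(-412) = (20286/451)*(-412) = -8357832/451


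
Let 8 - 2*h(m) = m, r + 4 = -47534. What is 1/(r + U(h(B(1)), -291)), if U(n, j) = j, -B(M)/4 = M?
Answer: -1/47829 ≈ -2.0908e-5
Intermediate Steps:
r = -47538 (r = -4 - 47534 = -47538)
B(M) = -4*M
h(m) = 4 - m/2
1/(r + U(h(B(1)), -291)) = 1/(-47538 - 291) = 1/(-47829) = -1/47829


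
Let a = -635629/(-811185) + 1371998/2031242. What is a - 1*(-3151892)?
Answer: 2596707979355523844/823856520885 ≈ 3.1519e+6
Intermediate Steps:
a = 1202030259424/823856520885 (a = -635629*(-1/811185) + 1371998*(1/2031242) = 635629/811185 + 685999/1015621 = 1202030259424/823856520885 ≈ 1.4590)
a - 1*(-3151892) = 1202030259424/823856520885 - 1*(-3151892) = 1202030259424/823856520885 + 3151892 = 2596707979355523844/823856520885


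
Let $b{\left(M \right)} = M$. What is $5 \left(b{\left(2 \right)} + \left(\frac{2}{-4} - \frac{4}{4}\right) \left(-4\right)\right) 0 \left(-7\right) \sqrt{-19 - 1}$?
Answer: $0$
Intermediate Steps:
$5 \left(b{\left(2 \right)} + \left(\frac{2}{-4} - \frac{4}{4}\right) \left(-4\right)\right) 0 \left(-7\right) \sqrt{-19 - 1} = 5 \left(2 + \left(\frac{2}{-4} - \frac{4}{4}\right) \left(-4\right)\right) 0 \left(-7\right) \sqrt{-19 - 1} = 5 \left(2 + \left(2 \left(- \frac{1}{4}\right) - 1\right) \left(-4\right)\right) 0 \left(-7\right) \sqrt{-20} = 5 \left(2 + \left(- \frac{1}{2} - 1\right) \left(-4\right)\right) 0 \left(-7\right) 2 i \sqrt{5} = 5 \left(2 - -6\right) 0 \left(-7\right) 2 i \sqrt{5} = 5 \left(2 + 6\right) 0 \left(-7\right) 2 i \sqrt{5} = 5 \cdot 8 \cdot 0 \left(-7\right) 2 i \sqrt{5} = 40 \cdot 0 \left(-7\right) 2 i \sqrt{5} = 0 \left(-7\right) 2 i \sqrt{5} = 0 \cdot 2 i \sqrt{5} = 0$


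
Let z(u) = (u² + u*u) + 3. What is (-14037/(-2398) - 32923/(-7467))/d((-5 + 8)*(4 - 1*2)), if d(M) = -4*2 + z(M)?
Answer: 183763633/1199693022 ≈ 0.15318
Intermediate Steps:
z(u) = 3 + 2*u² (z(u) = (u² + u²) + 3 = 2*u² + 3 = 3 + 2*u²)
d(M) = -5 + 2*M² (d(M) = -4*2 + (3 + 2*M²) = -8 + (3 + 2*M²) = -5 + 2*M²)
(-14037/(-2398) - 32923/(-7467))/d((-5 + 8)*(4 - 1*2)) = (-14037/(-2398) - 32923/(-7467))/(-5 + 2*((-5 + 8)*(4 - 1*2))²) = (-14037*(-1/2398) - 32923*(-1/7467))/(-5 + 2*(3*(4 - 2))²) = (14037/2398 + 32923/7467)/(-5 + 2*(3*2)²) = 183763633/(17905866*(-5 + 2*6²)) = 183763633/(17905866*(-5 + 2*36)) = 183763633/(17905866*(-5 + 72)) = (183763633/17905866)/67 = (183763633/17905866)*(1/67) = 183763633/1199693022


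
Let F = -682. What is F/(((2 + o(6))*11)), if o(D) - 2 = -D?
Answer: 31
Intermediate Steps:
o(D) = 2 - D
F/(((2 + o(6))*11)) = -682*1/(11*(2 + (2 - 1*6))) = -682*1/(11*(2 + (2 - 6))) = -682*1/(11*(2 - 4)) = -682/((-2*11)) = -682/(-22) = -682*(-1/22) = 31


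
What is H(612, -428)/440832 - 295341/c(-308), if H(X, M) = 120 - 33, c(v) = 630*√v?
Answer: 29/146944 + 98447*I*√77/32340 ≈ 0.00019735 + 26.712*I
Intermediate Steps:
H(X, M) = 87
H(612, -428)/440832 - 295341/c(-308) = 87/440832 - 295341*(-I*√77/97020) = 87*(1/440832) - 295341*(-I*√77/97020) = 29/146944 - 295341*(-I*√77/97020) = 29/146944 - (-98447)*I*√77/32340 = 29/146944 + 98447*I*√77/32340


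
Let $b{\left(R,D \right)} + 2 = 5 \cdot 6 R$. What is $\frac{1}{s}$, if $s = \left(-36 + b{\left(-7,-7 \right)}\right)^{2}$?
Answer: $\frac{1}{61504} \approx 1.6259 \cdot 10^{-5}$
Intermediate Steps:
$b{\left(R,D \right)} = -2 + 30 R$ ($b{\left(R,D \right)} = -2 + 5 \cdot 6 R = -2 + 30 R$)
$s = 61504$ ($s = \left(-36 + \left(-2 + 30 \left(-7\right)\right)\right)^{2} = \left(-36 - 212\right)^{2} = \left(-248\right)^{2} = 61504$)
$\frac{1}{s} = \frac{1}{61504}$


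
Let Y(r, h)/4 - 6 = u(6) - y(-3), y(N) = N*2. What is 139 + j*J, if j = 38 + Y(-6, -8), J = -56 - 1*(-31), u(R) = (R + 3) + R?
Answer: -3511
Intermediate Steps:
u(R) = 3 + 2*R (u(R) = (3 + R) + R = 3 + 2*R)
y(N) = 2*N
J = -25 (J = -56 + 31 = -25)
Y(r, h) = 108 (Y(r, h) = 24 + 4*((3 + 2*6) - 2*(-3)) = 24 + 4*((3 + 12) - 1*(-6)) = 24 + 4*(15 + 6) = 24 + 4*21 = 24 + 84 = 108)
j = 146 (j = 38 + 108 = 146)
139 + j*J = 139 + 146*(-25) = 139 - 3650 = -3511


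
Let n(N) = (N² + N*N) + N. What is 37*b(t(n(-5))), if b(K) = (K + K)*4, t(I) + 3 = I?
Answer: 12432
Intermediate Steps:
n(N) = N + 2*N² (n(N) = (N² + N²) + N = 2*N² + N = N + 2*N²)
t(I) = -3 + I
b(K) = 8*K (b(K) = (2*K)*4 = 8*K)
37*b(t(n(-5))) = 37*(8*(-3 - 5*(1 + 2*(-5)))) = 37*(8*(-3 - 5*(1 - 10))) = 37*(8*(-3 - 5*(-9))) = 37*(8*(-3 + 45)) = 37*(8*42) = 37*336 = 12432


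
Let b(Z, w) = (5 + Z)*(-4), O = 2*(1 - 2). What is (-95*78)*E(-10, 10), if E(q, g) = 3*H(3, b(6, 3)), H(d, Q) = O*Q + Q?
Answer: -978120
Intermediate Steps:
O = -2 (O = 2*(-1) = -2)
b(Z, w) = -20 - 4*Z
H(d, Q) = -Q (H(d, Q) = -2*Q + Q = -Q)
E(q, g) = 132 (E(q, g) = 3*(-(-20 - 4*6)) = 3*(-(-20 - 24)) = 3*(-1*(-44)) = 3*44 = 132)
(-95*78)*E(-10, 10) = -95*78*132 = -7410*132 = -978120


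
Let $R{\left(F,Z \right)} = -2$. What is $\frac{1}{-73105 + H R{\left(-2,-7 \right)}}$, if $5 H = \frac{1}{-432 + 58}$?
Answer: $- \frac{935}{68353174} \approx -1.3679 \cdot 10^{-5}$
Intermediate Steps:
$H = - \frac{1}{1870}$ ($H = \frac{1}{5 \left(-432 + 58\right)} = \frac{1}{5 \left(-374\right)} = \frac{1}{5} \left(- \frac{1}{374}\right) = - \frac{1}{1870} \approx -0.00053476$)
$\frac{1}{-73105 + H R{\left(-2,-7 \right)}} = \frac{1}{-73105 - - \frac{1}{935}} = \frac{1}{-73105 + \frac{1}{935}} = \frac{1}{- \frac{68353174}{935}} = - \frac{935}{68353174}$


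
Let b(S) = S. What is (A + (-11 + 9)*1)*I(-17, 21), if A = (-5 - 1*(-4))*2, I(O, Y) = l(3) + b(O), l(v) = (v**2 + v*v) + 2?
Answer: -12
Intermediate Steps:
l(v) = 2 + 2*v**2 (l(v) = (v**2 + v**2) + 2 = 2*v**2 + 2 = 2 + 2*v**2)
I(O, Y) = 20 + O (I(O, Y) = (2 + 2*3**2) + O = (2 + 2*9) + O = (2 + 18) + O = 20 + O)
A = -2 (A = (-5 + 4)*2 = -1*2 = -2)
(A + (-11 + 9)*1)*I(-17, 21) = (-2 + (-11 + 9)*1)*(20 - 17) = (-2 - 2*1)*3 = (-2 - 2)*3 = -4*3 = -12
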